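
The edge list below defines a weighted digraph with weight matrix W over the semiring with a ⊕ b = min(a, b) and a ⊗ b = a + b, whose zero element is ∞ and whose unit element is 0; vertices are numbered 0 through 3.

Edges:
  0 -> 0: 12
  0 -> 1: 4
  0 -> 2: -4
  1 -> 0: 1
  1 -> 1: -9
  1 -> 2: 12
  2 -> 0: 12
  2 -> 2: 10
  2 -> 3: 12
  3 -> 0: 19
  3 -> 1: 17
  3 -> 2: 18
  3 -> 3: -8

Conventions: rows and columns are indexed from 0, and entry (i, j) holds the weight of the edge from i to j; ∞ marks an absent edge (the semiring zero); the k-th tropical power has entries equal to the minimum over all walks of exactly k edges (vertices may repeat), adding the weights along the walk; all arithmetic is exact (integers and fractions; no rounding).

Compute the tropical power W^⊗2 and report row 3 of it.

W^⊗2:
  [5, -5, 6, 8]
  [-8, -18, -3, 24]
  [22, 16, 8, 4]
  [11, 8, 10, -16]
Answer: row 3 of W^⊗2 = [11, 8, 10, -16]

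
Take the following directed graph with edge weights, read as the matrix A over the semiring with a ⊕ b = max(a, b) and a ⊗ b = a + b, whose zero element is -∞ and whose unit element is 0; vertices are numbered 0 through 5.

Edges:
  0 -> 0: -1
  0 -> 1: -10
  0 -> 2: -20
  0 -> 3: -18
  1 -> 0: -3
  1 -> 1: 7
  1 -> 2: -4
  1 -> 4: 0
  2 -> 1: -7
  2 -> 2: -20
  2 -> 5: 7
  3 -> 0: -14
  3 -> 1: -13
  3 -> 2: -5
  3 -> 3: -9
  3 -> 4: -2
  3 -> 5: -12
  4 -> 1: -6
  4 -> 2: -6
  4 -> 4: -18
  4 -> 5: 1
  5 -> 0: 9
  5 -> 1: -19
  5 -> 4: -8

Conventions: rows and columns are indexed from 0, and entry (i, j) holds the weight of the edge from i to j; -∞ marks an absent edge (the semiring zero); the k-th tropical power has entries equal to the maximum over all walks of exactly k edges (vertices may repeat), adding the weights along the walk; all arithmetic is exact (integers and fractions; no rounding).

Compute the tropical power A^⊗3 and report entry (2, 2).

A^⊗2:
  [-2, -3, -14, -19, -10, -13]
  [4, 14, 3, -21, 7, 3]
  [16, 0, -11, -∞, -1, -13]
  [-3, -6, -8, -18, -11, 2]
  [10, 1, -10, -∞, -6, 1]
  [8, -1, -11, -9, -19, -7]
A^⊗3:
  [-3, 4, -7, -20, -3, -7]
  [12, 21, 10, -14, 14, 10]
  [15, 7, -4, -2, 0, 0]
  [11, 1, -10, -21, -6, -1]
  [10, 8, -3, -8, 1, -3]
  [7, 6, -5, -10, -1, -4]
Key observation: the optimum is the walk 2->1->1->2, with weight (-7) + 7 + (-4) = -4.
Optimal value attained by: walk 2->1->1->2.
Answer: (A^⊗3)[2][2] = -4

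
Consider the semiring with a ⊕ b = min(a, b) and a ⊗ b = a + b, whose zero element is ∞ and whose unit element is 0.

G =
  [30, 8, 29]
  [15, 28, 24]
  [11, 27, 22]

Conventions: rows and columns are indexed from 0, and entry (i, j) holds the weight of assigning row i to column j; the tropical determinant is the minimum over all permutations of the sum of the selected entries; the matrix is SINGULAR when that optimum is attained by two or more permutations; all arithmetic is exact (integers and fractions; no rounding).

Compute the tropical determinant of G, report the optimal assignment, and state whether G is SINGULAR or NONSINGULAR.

σ = (0, 1, 2): 30 + 28 + 22 = 80
σ = (0, 2, 1): 30 + 24 + 27 = 81
σ = (1, 0, 2): 8 + 15 + 22 = 45
σ = (1, 2, 0): 8 + 24 + 11 = 43
σ = (2, 0, 1): 29 + 15 + 27 = 71
σ = (2, 1, 0): 29 + 28 + 11 = 68
Optimal value attained by: σ = (1, 2, 0).
Answer: det⊕(G) = 43; verdict: NONSINGULAR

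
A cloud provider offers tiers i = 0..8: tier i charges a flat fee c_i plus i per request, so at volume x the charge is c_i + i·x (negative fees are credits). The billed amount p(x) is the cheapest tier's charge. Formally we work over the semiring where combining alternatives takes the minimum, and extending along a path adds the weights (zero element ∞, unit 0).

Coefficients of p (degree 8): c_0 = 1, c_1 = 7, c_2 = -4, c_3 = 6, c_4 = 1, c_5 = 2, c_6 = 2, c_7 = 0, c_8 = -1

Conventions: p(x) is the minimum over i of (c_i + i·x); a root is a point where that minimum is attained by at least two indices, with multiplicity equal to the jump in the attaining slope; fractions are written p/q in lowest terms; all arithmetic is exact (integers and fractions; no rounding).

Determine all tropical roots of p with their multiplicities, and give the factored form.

hull edge (i=0, c=1) to (i=2, c=-4): slope -5/2, span 2
hull edge (i=2, c=-4) to (i=8, c=-1): slope 1/2, span 6
Factored form: p(x) = -1 ⊗ (x ⊕ (-1/2)) ⊗ (x ⊕ (-1/2)) ⊗ (x ⊕ (-1/2)) ⊗ (x ⊕ (-1/2)) ⊗ (x ⊕ (-1/2)) ⊗ (x ⊕ (-1/2)) ⊗ (x ⊕ 5/2) ⊗ (x ⊕ 5/2)
Answer: roots = -1/2 (mult 6), 5/2 (mult 2)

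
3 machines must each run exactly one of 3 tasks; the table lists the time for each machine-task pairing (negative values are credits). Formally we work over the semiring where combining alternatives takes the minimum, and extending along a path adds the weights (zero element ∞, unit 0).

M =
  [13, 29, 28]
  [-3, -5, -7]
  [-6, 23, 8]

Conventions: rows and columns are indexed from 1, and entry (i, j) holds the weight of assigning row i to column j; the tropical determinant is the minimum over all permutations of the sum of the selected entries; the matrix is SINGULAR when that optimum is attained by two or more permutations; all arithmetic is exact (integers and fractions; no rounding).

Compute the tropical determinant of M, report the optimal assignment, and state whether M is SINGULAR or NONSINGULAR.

σ = (1, 2, 3): 13 + (-5) + 8 = 16
σ = (1, 3, 2): 13 + (-7) + 23 = 29
σ = (2, 1, 3): 29 + (-3) + 8 = 34
σ = (2, 3, 1): 29 + (-7) + (-6) = 16
σ = (3, 1, 2): 28 + (-3) + 23 = 48
σ = (3, 2, 1): 28 + (-5) + (-6) = 17
Optimal value attained by: σ = (1, 2, 3).
Answer: det⊕(M) = 16; verdict: SINGULAR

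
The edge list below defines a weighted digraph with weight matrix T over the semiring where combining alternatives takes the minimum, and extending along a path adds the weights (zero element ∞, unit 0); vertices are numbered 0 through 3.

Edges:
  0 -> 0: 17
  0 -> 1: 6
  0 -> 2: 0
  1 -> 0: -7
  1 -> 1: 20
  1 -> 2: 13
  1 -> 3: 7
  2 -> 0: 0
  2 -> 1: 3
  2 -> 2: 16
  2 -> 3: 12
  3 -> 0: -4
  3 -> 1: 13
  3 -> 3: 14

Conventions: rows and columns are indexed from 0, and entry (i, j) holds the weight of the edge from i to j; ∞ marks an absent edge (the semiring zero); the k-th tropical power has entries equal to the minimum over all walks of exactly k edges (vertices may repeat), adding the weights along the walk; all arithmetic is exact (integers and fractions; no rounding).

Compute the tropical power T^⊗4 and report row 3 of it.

T^⊗2:
  [-1, 3, 16, 12]
  [3, -1, -7, 21]
  [-4, 6, 0, 10]
  [6, 2, -4, 20]
T^⊗3:
  [-4, 5, -1, 10]
  [-8, -4, 3, 5]
  [-1, 2, -4, 12]
  [-5, -1, 6, 8]
T^⊗4:
  [-2, 2, -4, 11]
  [-11, -2, -8, 3]
  [-5, -1, -1, 8]
  [-8, 1, -5, 6]
Answer: row 3 of T^⊗4 = [-8, 1, -5, 6]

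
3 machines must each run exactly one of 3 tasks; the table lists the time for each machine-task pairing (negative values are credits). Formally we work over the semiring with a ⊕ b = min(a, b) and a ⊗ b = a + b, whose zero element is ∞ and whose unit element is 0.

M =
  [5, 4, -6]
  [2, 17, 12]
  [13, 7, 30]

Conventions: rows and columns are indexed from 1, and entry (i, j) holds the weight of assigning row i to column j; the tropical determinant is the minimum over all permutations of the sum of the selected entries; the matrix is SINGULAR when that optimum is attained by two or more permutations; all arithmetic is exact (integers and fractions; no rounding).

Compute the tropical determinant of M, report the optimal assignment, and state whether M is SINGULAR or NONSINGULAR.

σ = (1, 2, 3): 5 + 17 + 30 = 52
σ = (1, 3, 2): 5 + 12 + 7 = 24
σ = (2, 1, 3): 4 + 2 + 30 = 36
σ = (2, 3, 1): 4 + 12 + 13 = 29
σ = (3, 1, 2): (-6) + 2 + 7 = 3
σ = (3, 2, 1): (-6) + 17 + 13 = 24
Optimal value attained by: σ = (3, 1, 2).
Answer: det⊕(M) = 3; verdict: NONSINGULAR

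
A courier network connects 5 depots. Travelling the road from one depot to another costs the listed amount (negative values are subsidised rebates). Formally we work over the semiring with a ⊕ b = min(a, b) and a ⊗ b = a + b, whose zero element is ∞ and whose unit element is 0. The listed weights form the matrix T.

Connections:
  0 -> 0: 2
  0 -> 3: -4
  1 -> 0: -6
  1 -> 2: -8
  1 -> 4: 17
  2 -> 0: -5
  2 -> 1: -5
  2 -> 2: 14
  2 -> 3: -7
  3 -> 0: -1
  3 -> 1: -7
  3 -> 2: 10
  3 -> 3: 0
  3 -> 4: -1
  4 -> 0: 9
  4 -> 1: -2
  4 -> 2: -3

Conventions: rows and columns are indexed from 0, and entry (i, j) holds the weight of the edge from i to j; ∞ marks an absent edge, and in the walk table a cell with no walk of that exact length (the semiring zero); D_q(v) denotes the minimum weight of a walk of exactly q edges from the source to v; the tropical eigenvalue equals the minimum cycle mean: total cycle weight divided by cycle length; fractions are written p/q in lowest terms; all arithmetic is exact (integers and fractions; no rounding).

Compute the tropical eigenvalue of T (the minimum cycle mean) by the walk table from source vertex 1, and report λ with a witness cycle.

q=0: [∞, 0, ∞, ∞, ∞]
q=1: [-6, ∞, -8, ∞, 17]
q=2: [-13, -13, 6, -15, ∞]
q=3: [-19, -22, -21, -17, -16]
q=4: [-28, -26, -30, -28, -18]
q=5: [-35, -35, -34, -37, -29]
Optimal cycle mean attained by: cycle 1->2->3->1, total (-8) + (-7) + (-7), length 3.
Answer: λ = -22/3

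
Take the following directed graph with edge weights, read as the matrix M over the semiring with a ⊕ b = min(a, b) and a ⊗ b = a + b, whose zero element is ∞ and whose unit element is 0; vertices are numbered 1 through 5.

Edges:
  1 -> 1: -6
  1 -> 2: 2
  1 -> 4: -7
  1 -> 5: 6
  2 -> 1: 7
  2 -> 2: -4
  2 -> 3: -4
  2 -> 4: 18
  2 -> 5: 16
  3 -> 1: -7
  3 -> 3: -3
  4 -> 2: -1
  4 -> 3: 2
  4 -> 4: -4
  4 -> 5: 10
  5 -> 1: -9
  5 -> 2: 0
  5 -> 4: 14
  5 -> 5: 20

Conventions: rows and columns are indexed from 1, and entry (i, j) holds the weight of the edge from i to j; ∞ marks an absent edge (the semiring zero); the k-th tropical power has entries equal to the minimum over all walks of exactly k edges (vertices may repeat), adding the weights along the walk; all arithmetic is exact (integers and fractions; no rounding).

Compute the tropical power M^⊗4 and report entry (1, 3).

M^⊗2:
  [-12, -8, -5, -13, 0]
  [-11, -8, -8, 0, 12]
  [-13, -5, -6, -14, -1]
  [-5, -5, -5, -8, 6]
  [-15, -7, -4, -16, -3]
M^⊗3:
  [-18, -14, -12, -19, -6]
  [-17, -12, -12, -18, -5]
  [-19, -15, -12, -20, -7]
  [-12, -9, -9, -12, 1]
  [-21, -17, -14, -22, -9]
M^⊗4:
  [-24, -20, -18, -25, -12]
  [-23, -19, -16, -24, -11]
  [-25, -21, -19, -26, -13]
  [-18, -13, -13, -19, -6]
  [-27, -23, -21, -28, -15]
Key observation: the optimum is the walk 1->1->4->2->3, with weight (-6) + (-7) + (-1) + (-4) = -18.
Optimal value attained by: walk 1->1->4->2->3.
Answer: (M^⊗4)[1][3] = -18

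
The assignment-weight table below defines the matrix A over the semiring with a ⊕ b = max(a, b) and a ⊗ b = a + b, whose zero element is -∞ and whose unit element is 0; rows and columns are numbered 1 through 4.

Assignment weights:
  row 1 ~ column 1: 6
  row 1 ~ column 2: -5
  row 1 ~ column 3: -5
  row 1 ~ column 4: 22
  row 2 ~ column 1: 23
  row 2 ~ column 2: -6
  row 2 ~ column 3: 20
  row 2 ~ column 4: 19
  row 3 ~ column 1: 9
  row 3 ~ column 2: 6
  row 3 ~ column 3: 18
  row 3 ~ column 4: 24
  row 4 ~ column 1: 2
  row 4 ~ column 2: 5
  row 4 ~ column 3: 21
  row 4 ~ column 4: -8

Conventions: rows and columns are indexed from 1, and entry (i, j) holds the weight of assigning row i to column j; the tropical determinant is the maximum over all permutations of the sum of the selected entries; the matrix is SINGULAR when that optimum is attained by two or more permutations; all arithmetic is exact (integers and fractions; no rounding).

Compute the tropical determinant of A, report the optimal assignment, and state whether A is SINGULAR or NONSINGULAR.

σ = (1, 2, 3, 4): 6 + (-6) + 18 + (-8) = 10
σ = (1, 2, 4, 3): 6 + (-6) + 24 + 21 = 45
σ = (1, 3, 2, 4): 6 + 20 + 6 + (-8) = 24
σ = (1, 3, 4, 2): 6 + 20 + 24 + 5 = 55
σ = (1, 4, 2, 3): 6 + 19 + 6 + 21 = 52
σ = (1, 4, 3, 2): 6 + 19 + 18 + 5 = 48
σ = (2, 1, 3, 4): (-5) + 23 + 18 + (-8) = 28
σ = (2, 1, 4, 3): (-5) + 23 + 24 + 21 = 63
σ = (2, 3, 1, 4): (-5) + 20 + 9 + (-8) = 16
σ = (2, 3, 4, 1): (-5) + 20 + 24 + 2 = 41
σ = (2, 4, 1, 3): (-5) + 19 + 9 + 21 = 44
σ = (2, 4, 3, 1): (-5) + 19 + 18 + 2 = 34
σ = (3, 1, 2, 4): (-5) + 23 + 6 + (-8) = 16
σ = (3, 1, 4, 2): (-5) + 23 + 24 + 5 = 47
σ = (3, 2, 1, 4): (-5) + (-6) + 9 + (-8) = -10
σ = (3, 2, 4, 1): (-5) + (-6) + 24 + 2 = 15
σ = (3, 4, 1, 2): (-5) + 19 + 9 + 5 = 28
σ = (3, 4, 2, 1): (-5) + 19 + 6 + 2 = 22
σ = (4, 1, 2, 3): 22 + 23 + 6 + 21 = 72
σ = (4, 1, 3, 2): 22 + 23 + 18 + 5 = 68
σ = (4, 2, 1, 3): 22 + (-6) + 9 + 21 = 46
σ = (4, 2, 3, 1): 22 + (-6) + 18 + 2 = 36
σ = (4, 3, 1, 2): 22 + 20 + 9 + 5 = 56
σ = (4, 3, 2, 1): 22 + 20 + 6 + 2 = 50
Optimal value attained by: σ = (4, 1, 2, 3).
Answer: det⊕(A) = 72; verdict: NONSINGULAR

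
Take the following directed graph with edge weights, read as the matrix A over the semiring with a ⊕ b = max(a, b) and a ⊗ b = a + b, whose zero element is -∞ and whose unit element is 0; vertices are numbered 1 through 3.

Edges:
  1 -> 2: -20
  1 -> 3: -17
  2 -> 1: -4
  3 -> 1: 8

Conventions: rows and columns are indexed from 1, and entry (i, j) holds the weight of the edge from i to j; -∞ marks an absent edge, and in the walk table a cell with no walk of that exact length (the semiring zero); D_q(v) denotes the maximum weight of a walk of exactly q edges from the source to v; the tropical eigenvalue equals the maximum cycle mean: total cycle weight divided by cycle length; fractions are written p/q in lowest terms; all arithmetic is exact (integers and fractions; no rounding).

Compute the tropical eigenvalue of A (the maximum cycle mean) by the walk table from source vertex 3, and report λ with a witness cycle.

q=0: [-∞, -∞, 0]
q=1: [8, -∞, -∞]
q=2: [-∞, -12, -9]
q=3: [-1, -∞, -∞]
Optimal cycle mean attained by: cycle 1->3->1, total (-17) + 8, length 2.
Answer: λ = -9/2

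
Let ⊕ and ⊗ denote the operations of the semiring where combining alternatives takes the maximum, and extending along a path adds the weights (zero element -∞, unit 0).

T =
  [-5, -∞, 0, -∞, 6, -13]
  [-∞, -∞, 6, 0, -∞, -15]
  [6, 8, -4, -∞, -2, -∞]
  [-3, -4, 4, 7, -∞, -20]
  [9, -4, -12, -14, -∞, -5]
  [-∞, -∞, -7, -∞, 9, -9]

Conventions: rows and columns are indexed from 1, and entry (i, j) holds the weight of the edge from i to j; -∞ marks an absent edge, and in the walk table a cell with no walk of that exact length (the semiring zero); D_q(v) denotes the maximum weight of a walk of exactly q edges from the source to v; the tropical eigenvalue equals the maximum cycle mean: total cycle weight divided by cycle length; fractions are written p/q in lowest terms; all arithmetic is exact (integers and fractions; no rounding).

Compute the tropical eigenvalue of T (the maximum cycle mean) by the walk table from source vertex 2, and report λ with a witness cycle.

q=0: [-∞, 0, -∞, -∞, -∞, -∞]
q=1: [-∞, -∞, 6, 0, -∞, -15]
q=2: [12, 14, 4, 7, 4, -20]
q=3: [13, 12, 20, 14, 18, -1]
q=4: [27, 28, 18, 21, 19, 13]
q=5: [28, 26, 34, 28, 33, 14]
q=6: [42, 42, 32, 35, 34, 28]
Optimal cycle mean attained by: cycle 1->5->1, total 6 + 9, length 2.
Answer: λ = 15/2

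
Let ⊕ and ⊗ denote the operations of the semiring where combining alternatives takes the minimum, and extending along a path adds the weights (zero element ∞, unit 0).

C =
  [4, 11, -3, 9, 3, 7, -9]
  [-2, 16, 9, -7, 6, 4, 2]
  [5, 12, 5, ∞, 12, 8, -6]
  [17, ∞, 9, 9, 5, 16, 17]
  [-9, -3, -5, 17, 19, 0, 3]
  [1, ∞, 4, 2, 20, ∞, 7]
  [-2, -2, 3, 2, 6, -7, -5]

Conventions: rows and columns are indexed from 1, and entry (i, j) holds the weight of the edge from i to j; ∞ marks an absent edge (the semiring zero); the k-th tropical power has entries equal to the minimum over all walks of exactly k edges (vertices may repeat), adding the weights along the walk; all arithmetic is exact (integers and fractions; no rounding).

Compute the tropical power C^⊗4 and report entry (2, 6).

C^⊗2:
  [-11, -11, -6, -7, -3, -16, -14]
  [-3, 0, -5, 2, -2, -5, -11]
  [-8, -8, -3, -4, 0, -13, -11]
  [-4, 2, 0, 18, 14, 5, 3]
  [-5, 1, -12, -10, -6, -4, -18]
  [5, 5, -2, 9, 4, 0, -8]
  [-7, -7, -5, -9, 1, -12, -11]
C^⊗3:
  [-16, -16, -14, -18, -8, -21, -20]
  [-13, -13, -8, -9, -5, -18, -16]
  [-13, -13, -11, -15, -5, -18, -17]
  [0, 1, -7, -5, -1, -4, -13]
  [-20, -20, -15, -16, -12, -25, -23]
  [-10, -10, -5, -6, -2, -15, -13]
  [-13, -13, -10, -14, -5, -18, -16]
C^⊗4:
  [-22, -22, -19, -23, -14, -27, -25]
  [-18, -18, -16, -20, -10, -23, -22]
  [-19, -19, -16, -20, -11, -24, -22]
  [-15, -15, -10, -11, -7, -20, -18]
  [-25, -25, -23, -27, -17, -30, -29]
  [-15, -15, -13, -17, -7, -20, -19]
  [-18, -18, -16, -20, -10, -23, -22]
Key observation: the optimum is the walk 2->1->7->7->6, with weight (-2) + (-9) + (-5) + (-7) = -23.
Optimal value attained by: walk 2->1->7->7->6.
Answer: (C^⊗4)[2][6] = -23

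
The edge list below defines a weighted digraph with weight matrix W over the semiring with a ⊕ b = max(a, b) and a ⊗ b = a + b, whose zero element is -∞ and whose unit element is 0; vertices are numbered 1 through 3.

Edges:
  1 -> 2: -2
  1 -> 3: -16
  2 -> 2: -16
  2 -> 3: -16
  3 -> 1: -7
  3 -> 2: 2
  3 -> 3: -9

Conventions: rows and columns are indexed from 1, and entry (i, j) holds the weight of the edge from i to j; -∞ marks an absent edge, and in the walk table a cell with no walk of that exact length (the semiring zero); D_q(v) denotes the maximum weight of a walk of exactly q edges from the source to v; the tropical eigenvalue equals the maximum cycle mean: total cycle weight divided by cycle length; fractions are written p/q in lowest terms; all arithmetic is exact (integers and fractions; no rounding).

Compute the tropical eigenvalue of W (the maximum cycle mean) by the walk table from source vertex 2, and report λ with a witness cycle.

q=0: [-∞, 0, -∞]
q=1: [-∞, -16, -16]
q=2: [-23, -14, -25]
q=3: [-32, -23, -30]
Optimal cycle mean attained by: cycle 2->3->2, total (-16) + 2, length 2.
Answer: λ = -7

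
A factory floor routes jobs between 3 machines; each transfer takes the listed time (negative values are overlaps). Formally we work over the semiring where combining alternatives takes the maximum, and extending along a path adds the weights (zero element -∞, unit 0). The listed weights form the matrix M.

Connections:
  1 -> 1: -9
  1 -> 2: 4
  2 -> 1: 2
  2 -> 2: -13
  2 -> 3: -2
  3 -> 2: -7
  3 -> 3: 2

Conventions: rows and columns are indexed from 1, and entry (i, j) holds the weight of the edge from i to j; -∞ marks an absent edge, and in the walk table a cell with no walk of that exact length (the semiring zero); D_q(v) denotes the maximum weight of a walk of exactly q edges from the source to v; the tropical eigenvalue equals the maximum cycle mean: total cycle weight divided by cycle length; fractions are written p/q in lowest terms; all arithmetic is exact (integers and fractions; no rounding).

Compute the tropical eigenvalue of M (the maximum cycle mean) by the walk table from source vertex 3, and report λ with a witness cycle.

q=0: [-∞, -∞, 0]
q=1: [-∞, -7, 2]
q=2: [-5, -5, 4]
q=3: [-3, -1, 6]
Optimal cycle mean attained by: cycle 1->2->1, total 4 + 2, length 2.
Answer: λ = 3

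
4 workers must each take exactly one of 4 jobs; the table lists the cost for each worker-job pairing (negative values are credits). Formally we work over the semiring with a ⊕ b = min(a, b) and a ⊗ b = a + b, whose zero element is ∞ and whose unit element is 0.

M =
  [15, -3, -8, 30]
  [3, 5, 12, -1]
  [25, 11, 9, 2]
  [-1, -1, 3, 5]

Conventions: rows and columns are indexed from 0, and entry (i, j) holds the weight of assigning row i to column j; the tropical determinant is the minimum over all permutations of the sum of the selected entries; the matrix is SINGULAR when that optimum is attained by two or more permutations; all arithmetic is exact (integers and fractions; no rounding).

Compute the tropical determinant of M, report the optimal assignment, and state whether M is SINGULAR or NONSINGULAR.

σ = (0, 1, 2, 3): 15 + 5 + 9 + 5 = 34
σ = (0, 1, 3, 2): 15 + 5 + 2 + 3 = 25
σ = (0, 2, 1, 3): 15 + 12 + 11 + 5 = 43
σ = (0, 2, 3, 1): 15 + 12 + 2 + (-1) = 28
σ = (0, 3, 1, 2): 15 + (-1) + 11 + 3 = 28
σ = (0, 3, 2, 1): 15 + (-1) + 9 + (-1) = 22
σ = (1, 0, 2, 3): (-3) + 3 + 9 + 5 = 14
σ = (1, 0, 3, 2): (-3) + 3 + 2 + 3 = 5
σ = (1, 2, 0, 3): (-3) + 12 + 25 + 5 = 39
σ = (1, 2, 3, 0): (-3) + 12 + 2 + (-1) = 10
σ = (1, 3, 0, 2): (-3) + (-1) + 25 + 3 = 24
σ = (1, 3, 2, 0): (-3) + (-1) + 9 + (-1) = 4
σ = (2, 0, 1, 3): (-8) + 3 + 11 + 5 = 11
σ = (2, 0, 3, 1): (-8) + 3 + 2 + (-1) = -4
σ = (2, 1, 0, 3): (-8) + 5 + 25 + 5 = 27
σ = (2, 1, 3, 0): (-8) + 5 + 2 + (-1) = -2
σ = (2, 3, 0, 1): (-8) + (-1) + 25 + (-1) = 15
σ = (2, 3, 1, 0): (-8) + (-1) + 11 + (-1) = 1
σ = (3, 0, 1, 2): 30 + 3 + 11 + 3 = 47
σ = (3, 0, 2, 1): 30 + 3 + 9 + (-1) = 41
σ = (3, 1, 0, 2): 30 + 5 + 25 + 3 = 63
σ = (3, 1, 2, 0): 30 + 5 + 9 + (-1) = 43
σ = (3, 2, 0, 1): 30 + 12 + 25 + (-1) = 66
σ = (3, 2, 1, 0): 30 + 12 + 11 + (-1) = 52
Optimal value attained by: σ = (2, 0, 3, 1).
Answer: det⊕(M) = -4; verdict: NONSINGULAR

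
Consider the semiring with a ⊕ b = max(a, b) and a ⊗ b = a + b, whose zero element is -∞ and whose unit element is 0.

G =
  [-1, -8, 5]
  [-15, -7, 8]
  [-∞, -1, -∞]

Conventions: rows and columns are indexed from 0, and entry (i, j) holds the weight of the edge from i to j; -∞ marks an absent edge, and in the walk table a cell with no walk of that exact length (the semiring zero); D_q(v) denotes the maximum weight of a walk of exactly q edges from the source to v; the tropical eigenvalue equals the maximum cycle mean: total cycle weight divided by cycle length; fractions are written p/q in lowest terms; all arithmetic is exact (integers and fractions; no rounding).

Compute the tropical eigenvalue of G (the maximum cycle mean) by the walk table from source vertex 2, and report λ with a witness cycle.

q=0: [-∞, -∞, 0]
q=1: [-∞, -1, -∞]
q=2: [-16, -8, 7]
q=3: [-17, 6, 0]
Optimal cycle mean attained by: cycle 1->2->1, total 8 + (-1), length 2.
Answer: λ = 7/2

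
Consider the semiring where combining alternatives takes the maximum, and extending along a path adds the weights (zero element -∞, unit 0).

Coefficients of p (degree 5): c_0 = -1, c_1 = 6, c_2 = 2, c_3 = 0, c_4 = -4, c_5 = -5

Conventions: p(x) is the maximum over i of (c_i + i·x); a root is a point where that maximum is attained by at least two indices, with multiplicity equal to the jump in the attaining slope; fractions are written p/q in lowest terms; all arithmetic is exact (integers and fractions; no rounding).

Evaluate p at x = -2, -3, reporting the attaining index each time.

p(-2) = max(-1+0·(-2)=-1, 6+1·(-2)=4, 2+2·(-2)=-2, 0+3·(-2)=-6, -4+4·(-2)=-12, -5+5·(-2)=-15) = 4 (attained by i=1)
p(-3) = max(-1+0·(-3)=-1, 6+1·(-3)=3, 2+2·(-3)=-4, 0+3·(-3)=-9, -4+4·(-3)=-16, -5+5·(-3)=-20) = 3 (attained by i=1)
Answer: p(-2) = 4; p(-3) = 3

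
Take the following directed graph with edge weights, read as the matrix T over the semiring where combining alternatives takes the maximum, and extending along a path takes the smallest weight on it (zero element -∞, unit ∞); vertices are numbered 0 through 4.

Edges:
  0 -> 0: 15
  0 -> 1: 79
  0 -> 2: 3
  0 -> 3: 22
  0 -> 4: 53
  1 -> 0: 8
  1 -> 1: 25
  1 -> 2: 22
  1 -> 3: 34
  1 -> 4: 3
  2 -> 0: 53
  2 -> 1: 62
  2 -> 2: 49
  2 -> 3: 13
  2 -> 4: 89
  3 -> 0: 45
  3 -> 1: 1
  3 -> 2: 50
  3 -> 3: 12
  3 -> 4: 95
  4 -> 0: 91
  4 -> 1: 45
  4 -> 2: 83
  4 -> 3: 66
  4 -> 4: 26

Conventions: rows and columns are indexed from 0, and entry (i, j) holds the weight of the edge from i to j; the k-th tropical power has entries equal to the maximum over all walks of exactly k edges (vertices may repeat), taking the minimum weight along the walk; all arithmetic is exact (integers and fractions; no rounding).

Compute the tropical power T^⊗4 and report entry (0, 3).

T^⊗2:
  [53, 45, 53, 53, 26]
  [34, 25, 34, 25, 34]
  [89, 53, 83, 66, 53]
  [91, 50, 83, 66, 50]
  [53, 79, 50, 34, 83]
T^⊗3:
  [53, 53, 50, 34, 53]
  [34, 34, 34, 34, 34]
  [53, 79, 53, 53, 83]
  [53, 79, 50, 50, 83]
  [83, 53, 83, 66, 53]
T^⊗4:
  [53, 53, 53, 53, 53]
  [34, 34, 34, 34, 34]
  [83, 53, 83, 66, 53]
  [83, 53, 83, 66, 53]
  [53, 79, 53, 53, 83]
Key observation: the optimum is the walk 0->4->2->4->3, with weight 53 min 83 min 89 min 66 = 53.
Optimal value attained by: walk 0->4->2->4->3.
Answer: (T^⊗4)[0][3] = 53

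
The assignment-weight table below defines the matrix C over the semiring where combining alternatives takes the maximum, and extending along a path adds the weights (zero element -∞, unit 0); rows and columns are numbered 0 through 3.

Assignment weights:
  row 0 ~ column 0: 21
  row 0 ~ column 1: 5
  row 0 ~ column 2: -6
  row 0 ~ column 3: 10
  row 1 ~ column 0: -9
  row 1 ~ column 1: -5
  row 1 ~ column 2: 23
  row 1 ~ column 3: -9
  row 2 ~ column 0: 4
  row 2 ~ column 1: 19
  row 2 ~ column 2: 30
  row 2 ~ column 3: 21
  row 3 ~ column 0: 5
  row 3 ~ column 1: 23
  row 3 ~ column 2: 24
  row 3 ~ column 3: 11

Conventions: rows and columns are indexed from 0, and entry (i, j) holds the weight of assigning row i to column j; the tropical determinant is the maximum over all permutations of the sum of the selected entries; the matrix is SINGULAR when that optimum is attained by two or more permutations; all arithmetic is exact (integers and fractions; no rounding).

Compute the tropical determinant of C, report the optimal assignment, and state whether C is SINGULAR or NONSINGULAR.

σ = (0, 1, 2, 3): 21 + (-5) + 30 + 11 = 57
σ = (0, 1, 3, 2): 21 + (-5) + 21 + 24 = 61
σ = (0, 2, 1, 3): 21 + 23 + 19 + 11 = 74
σ = (0, 2, 3, 1): 21 + 23 + 21 + 23 = 88
σ = (0, 3, 1, 2): 21 + (-9) + 19 + 24 = 55
σ = (0, 3, 2, 1): 21 + (-9) + 30 + 23 = 65
σ = (1, 0, 2, 3): 5 + (-9) + 30 + 11 = 37
σ = (1, 0, 3, 2): 5 + (-9) + 21 + 24 = 41
σ = (1, 2, 0, 3): 5 + 23 + 4 + 11 = 43
σ = (1, 2, 3, 0): 5 + 23 + 21 + 5 = 54
σ = (1, 3, 0, 2): 5 + (-9) + 4 + 24 = 24
σ = (1, 3, 2, 0): 5 + (-9) + 30 + 5 = 31
σ = (2, 0, 1, 3): (-6) + (-9) + 19 + 11 = 15
σ = (2, 0, 3, 1): (-6) + (-9) + 21 + 23 = 29
σ = (2, 1, 0, 3): (-6) + (-5) + 4 + 11 = 4
σ = (2, 1, 3, 0): (-6) + (-5) + 21 + 5 = 15
σ = (2, 3, 0, 1): (-6) + (-9) + 4 + 23 = 12
σ = (2, 3, 1, 0): (-6) + (-9) + 19 + 5 = 9
σ = (3, 0, 1, 2): 10 + (-9) + 19 + 24 = 44
σ = (3, 0, 2, 1): 10 + (-9) + 30 + 23 = 54
σ = (3, 1, 0, 2): 10 + (-5) + 4 + 24 = 33
σ = (3, 1, 2, 0): 10 + (-5) + 30 + 5 = 40
σ = (3, 2, 0, 1): 10 + 23 + 4 + 23 = 60
σ = (3, 2, 1, 0): 10 + 23 + 19 + 5 = 57
Optimal value attained by: σ = (0, 2, 3, 1).
Answer: det⊕(C) = 88; verdict: NONSINGULAR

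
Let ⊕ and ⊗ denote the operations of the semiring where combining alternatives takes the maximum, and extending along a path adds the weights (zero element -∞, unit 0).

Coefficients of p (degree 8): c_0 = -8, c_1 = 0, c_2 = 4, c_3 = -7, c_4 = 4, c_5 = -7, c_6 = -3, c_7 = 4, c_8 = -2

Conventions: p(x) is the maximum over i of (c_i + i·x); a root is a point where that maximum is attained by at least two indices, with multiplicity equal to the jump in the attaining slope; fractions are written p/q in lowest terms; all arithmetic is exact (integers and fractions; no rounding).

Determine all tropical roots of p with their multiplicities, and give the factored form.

hull edge (i=0, c=-8) to (i=1, c=0): slope 8, span 1
hull edge (i=1, c=0) to (i=2, c=4): slope 4, span 1
hull edge (i=2, c=4) to (i=7, c=4): slope 0, span 5
hull edge (i=7, c=4) to (i=8, c=-2): slope -6, span 1
Factored form: p(x) = -2 ⊗ (x ⊕ (-8)) ⊗ (x ⊕ (-4)) ⊗ (x ⊕ 0) ⊗ (x ⊕ 0) ⊗ (x ⊕ 0) ⊗ (x ⊕ 0) ⊗ (x ⊕ 0) ⊗ (x ⊕ 6)
Answer: roots = -8 (mult 1), -4 (mult 1), 0 (mult 5), 6 (mult 1)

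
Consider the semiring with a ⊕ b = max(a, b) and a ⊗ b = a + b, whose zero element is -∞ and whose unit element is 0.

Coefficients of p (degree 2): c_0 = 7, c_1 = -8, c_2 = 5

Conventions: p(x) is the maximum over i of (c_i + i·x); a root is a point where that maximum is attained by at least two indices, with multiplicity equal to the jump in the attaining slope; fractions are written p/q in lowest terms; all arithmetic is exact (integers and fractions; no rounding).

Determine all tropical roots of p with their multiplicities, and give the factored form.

hull edge (i=0, c=7) to (i=2, c=5): slope -1, span 2
Factored form: p(x) = 5 ⊗ (x ⊕ 1) ⊗ (x ⊕ 1)
Answer: roots = 1 (mult 2)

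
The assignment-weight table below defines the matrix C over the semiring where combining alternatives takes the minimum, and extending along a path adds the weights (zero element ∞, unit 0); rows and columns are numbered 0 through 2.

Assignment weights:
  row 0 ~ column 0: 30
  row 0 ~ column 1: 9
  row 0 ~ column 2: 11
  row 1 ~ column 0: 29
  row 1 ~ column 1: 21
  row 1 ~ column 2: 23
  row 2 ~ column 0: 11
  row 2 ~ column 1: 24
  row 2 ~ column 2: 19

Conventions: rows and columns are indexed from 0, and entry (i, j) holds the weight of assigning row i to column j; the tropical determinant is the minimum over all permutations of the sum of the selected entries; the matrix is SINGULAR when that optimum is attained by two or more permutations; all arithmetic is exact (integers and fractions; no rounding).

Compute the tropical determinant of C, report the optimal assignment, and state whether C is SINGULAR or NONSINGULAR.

σ = (0, 1, 2): 30 + 21 + 19 = 70
σ = (0, 2, 1): 30 + 23 + 24 = 77
σ = (1, 0, 2): 9 + 29 + 19 = 57
σ = (1, 2, 0): 9 + 23 + 11 = 43
σ = (2, 0, 1): 11 + 29 + 24 = 64
σ = (2, 1, 0): 11 + 21 + 11 = 43
Optimal value attained by: σ = (1, 2, 0).
Answer: det⊕(C) = 43; verdict: SINGULAR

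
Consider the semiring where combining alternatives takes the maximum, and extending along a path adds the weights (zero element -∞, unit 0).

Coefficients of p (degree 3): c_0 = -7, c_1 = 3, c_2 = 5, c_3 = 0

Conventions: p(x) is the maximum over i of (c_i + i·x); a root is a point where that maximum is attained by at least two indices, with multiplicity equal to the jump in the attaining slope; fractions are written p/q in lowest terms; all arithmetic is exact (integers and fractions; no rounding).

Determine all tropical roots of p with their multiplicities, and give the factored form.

hull edge (i=0, c=-7) to (i=1, c=3): slope 10, span 1
hull edge (i=1, c=3) to (i=2, c=5): slope 2, span 1
hull edge (i=2, c=5) to (i=3, c=0): slope -5, span 1
Factored form: p(x) = 0 ⊗ (x ⊕ (-10)) ⊗ (x ⊕ (-2)) ⊗ (x ⊕ 5)
Answer: roots = -10 (mult 1), -2 (mult 1), 5 (mult 1)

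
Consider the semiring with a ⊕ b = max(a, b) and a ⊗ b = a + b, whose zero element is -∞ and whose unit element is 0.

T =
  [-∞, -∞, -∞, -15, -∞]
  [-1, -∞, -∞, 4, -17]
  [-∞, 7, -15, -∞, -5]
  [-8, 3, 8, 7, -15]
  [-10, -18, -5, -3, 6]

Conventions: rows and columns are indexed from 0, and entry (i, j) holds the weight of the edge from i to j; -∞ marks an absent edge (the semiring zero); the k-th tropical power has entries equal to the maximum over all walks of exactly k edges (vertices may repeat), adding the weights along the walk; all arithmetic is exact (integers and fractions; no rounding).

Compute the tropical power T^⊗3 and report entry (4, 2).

T^⊗2:
  [-23, -12, -7, -8, -30]
  [-4, 7, 12, 11, -11]
  [6, -8, -10, 11, 1]
  [2, 15, 15, 14, 3]
  [-4, 2, 5, 4, 12]
T^⊗3:
  [-13, 0, 0, -1, -12]
  [6, 19, 19, 18, 7]
  [3, 14, 19, 18, 7]
  [14, 22, 22, 21, 10]
  [2, 12, 12, 11, 18]
Key observation: the optimum is the walk 4->3->3->2, with weight (-3) + 7 + 8 = 12.
Optimal value attained by: walk 4->3->3->2.
Answer: (T^⊗3)[4][2] = 12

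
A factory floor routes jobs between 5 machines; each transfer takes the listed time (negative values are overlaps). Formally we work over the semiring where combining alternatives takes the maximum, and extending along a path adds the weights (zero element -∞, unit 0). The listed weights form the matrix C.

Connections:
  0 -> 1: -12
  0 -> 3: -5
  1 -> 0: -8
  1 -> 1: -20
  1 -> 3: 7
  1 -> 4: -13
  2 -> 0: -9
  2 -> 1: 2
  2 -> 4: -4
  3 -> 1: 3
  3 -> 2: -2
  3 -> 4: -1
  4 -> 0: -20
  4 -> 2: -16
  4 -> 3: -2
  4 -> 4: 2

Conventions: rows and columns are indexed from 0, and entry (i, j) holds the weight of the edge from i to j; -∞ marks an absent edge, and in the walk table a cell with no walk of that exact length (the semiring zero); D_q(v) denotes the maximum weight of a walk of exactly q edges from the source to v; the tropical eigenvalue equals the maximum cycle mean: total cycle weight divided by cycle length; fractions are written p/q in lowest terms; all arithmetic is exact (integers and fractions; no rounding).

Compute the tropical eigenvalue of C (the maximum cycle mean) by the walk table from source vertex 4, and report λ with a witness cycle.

q=0: [-∞, -∞, -∞, -∞, 0]
q=1: [-20, -∞, -16, -2, 2]
q=2: [-18, 1, -4, 0, 4]
q=3: [-7, 3, -2, 8, 6]
q=4: [-5, 11, 6, 10, 8]
q=5: [3, 13, 8, 18, 10]
Optimal cycle mean attained by: cycle 1->3->1, total 7 + 3, length 2.
Answer: λ = 5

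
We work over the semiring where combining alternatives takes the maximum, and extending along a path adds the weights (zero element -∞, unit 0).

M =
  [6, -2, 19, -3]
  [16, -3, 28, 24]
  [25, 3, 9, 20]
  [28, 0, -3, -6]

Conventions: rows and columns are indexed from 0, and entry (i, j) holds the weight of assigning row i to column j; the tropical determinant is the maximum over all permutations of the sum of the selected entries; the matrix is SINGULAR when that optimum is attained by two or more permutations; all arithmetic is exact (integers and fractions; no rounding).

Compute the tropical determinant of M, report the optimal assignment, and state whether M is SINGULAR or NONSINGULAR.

σ = (0, 1, 2, 3): 6 + (-3) + 9 + (-6) = 6
σ = (0, 1, 3, 2): 6 + (-3) + 20 + (-3) = 20
σ = (0, 2, 1, 3): 6 + 28 + 3 + (-6) = 31
σ = (0, 2, 3, 1): 6 + 28 + 20 + 0 = 54
σ = (0, 3, 1, 2): 6 + 24 + 3 + (-3) = 30
σ = (0, 3, 2, 1): 6 + 24 + 9 + 0 = 39
σ = (1, 0, 2, 3): (-2) + 16 + 9 + (-6) = 17
σ = (1, 0, 3, 2): (-2) + 16 + 20 + (-3) = 31
σ = (1, 2, 0, 3): (-2) + 28 + 25 + (-6) = 45
σ = (1, 2, 3, 0): (-2) + 28 + 20 + 28 = 74
σ = (1, 3, 0, 2): (-2) + 24 + 25 + (-3) = 44
σ = (1, 3, 2, 0): (-2) + 24 + 9 + 28 = 59
σ = (2, 0, 1, 3): 19 + 16 + 3 + (-6) = 32
σ = (2, 0, 3, 1): 19 + 16 + 20 + 0 = 55
σ = (2, 1, 0, 3): 19 + (-3) + 25 + (-6) = 35
σ = (2, 1, 3, 0): 19 + (-3) + 20 + 28 = 64
σ = (2, 3, 0, 1): 19 + 24 + 25 + 0 = 68
σ = (2, 3, 1, 0): 19 + 24 + 3 + 28 = 74
σ = (3, 0, 1, 2): (-3) + 16 + 3 + (-3) = 13
σ = (3, 0, 2, 1): (-3) + 16 + 9 + 0 = 22
σ = (3, 1, 0, 2): (-3) + (-3) + 25 + (-3) = 16
σ = (3, 1, 2, 0): (-3) + (-3) + 9 + 28 = 31
σ = (3, 2, 0, 1): (-3) + 28 + 25 + 0 = 50
σ = (3, 2, 1, 0): (-3) + 28 + 3 + 28 = 56
Optimal value attained by: σ = (1, 2, 3, 0).
Answer: det⊕(M) = 74; verdict: SINGULAR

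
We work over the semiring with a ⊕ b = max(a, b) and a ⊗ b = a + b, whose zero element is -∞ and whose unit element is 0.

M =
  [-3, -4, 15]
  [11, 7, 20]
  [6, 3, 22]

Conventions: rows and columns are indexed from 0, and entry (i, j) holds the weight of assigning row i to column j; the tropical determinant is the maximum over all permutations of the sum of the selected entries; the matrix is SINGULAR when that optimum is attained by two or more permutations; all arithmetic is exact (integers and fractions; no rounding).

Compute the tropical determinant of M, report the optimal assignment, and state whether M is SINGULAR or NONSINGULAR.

σ = (0, 1, 2): (-3) + 7 + 22 = 26
σ = (0, 2, 1): (-3) + 20 + 3 = 20
σ = (1, 0, 2): (-4) + 11 + 22 = 29
σ = (1, 2, 0): (-4) + 20 + 6 = 22
σ = (2, 0, 1): 15 + 11 + 3 = 29
σ = (2, 1, 0): 15 + 7 + 6 = 28
Optimal value attained by: σ = (1, 0, 2).
Answer: det⊕(M) = 29; verdict: SINGULAR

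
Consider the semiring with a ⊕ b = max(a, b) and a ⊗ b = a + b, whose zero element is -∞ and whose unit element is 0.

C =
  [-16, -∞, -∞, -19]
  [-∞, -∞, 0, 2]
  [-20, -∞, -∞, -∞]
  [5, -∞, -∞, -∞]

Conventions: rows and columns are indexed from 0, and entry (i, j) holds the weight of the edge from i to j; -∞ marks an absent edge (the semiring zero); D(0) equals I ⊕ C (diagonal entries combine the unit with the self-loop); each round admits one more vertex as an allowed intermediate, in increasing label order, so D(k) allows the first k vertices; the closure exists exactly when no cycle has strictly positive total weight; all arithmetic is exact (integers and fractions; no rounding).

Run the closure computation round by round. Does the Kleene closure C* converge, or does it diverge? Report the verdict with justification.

D(0):
  [0, -∞, -∞, -19]
  [-∞, 0, 0, 2]
  [-20, -∞, 0, -∞]
  [5, -∞, -∞, 0]
D(1):
  [0, -∞, -∞, -19]
  [-∞, 0, 0, 2]
  [-20, -∞, 0, -39]
  [5, -∞, -∞, 0]
D(2):
  [0, -∞, -∞, -19]
  [-∞, 0, 0, 2]
  [-20, -∞, 0, -39]
  [5, -∞, -∞, 0]
D(3):
  [0, -∞, -∞, -19]
  [-20, 0, 0, 2]
  [-20, -∞, 0, -39]
  [5, -∞, -∞, 0]
D(4):
  [0, -∞, -∞, -19]
  [7, 0, 0, 2]
  [-20, -∞, 0, -39]
  [5, -∞, -∞, 0]
Key observation: every diagonal entry stays at the unit through all rounds, so no improving cycle exists.
Answer: CONVERGES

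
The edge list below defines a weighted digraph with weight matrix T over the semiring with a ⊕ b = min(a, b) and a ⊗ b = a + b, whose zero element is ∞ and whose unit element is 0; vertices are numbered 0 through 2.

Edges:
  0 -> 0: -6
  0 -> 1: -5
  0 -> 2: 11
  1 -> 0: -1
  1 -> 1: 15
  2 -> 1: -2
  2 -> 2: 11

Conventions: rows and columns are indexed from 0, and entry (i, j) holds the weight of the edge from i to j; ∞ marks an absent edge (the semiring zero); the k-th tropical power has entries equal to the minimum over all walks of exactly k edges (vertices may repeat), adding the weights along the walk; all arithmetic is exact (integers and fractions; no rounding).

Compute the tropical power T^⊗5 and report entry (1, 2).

T^⊗2:
  [-12, -11, 5]
  [-7, -6, 10]
  [-3, 9, 22]
T^⊗3:
  [-18, -17, -1]
  [-13, -12, 4]
  [-9, -8, 8]
T^⊗4:
  [-24, -23, -7]
  [-19, -18, -2]
  [-15, -14, 2]
T^⊗5:
  [-30, -29, -13]
  [-25, -24, -8]
  [-21, -20, -4]
Key observation: the optimum is the walk 1->0->0->0->0->2, with weight (-1) + (-6) + (-6) + (-6) + 11 = -8.
Optimal value attained by: walk 1->0->0->0->0->2.
Answer: (T^⊗5)[1][2] = -8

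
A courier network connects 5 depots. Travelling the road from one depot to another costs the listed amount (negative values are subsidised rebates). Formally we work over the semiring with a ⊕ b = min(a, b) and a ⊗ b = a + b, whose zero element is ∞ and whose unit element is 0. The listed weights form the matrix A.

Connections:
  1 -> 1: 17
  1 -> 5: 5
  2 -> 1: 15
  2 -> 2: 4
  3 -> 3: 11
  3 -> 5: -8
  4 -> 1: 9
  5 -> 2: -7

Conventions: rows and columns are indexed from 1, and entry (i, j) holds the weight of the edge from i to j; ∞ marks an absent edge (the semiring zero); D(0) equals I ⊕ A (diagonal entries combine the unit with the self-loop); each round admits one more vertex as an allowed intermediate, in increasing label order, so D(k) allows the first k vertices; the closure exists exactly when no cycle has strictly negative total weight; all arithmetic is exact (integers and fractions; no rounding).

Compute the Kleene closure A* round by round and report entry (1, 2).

D(0):
  [0, ∞, ∞, ∞, 5]
  [15, 0, ∞, ∞, ∞]
  [∞, ∞, 0, ∞, -8]
  [9, ∞, ∞, 0, ∞]
  [∞, -7, ∞, ∞, 0]
D(1):
  [0, ∞, ∞, ∞, 5]
  [15, 0, ∞, ∞, 20]
  [∞, ∞, 0, ∞, -8]
  [9, ∞, ∞, 0, 14]
  [∞, -7, ∞, ∞, 0]
D(2):
  [0, ∞, ∞, ∞, 5]
  [15, 0, ∞, ∞, 20]
  [∞, ∞, 0, ∞, -8]
  [9, ∞, ∞, 0, 14]
  [8, -7, ∞, ∞, 0]
D(3):
  [0, ∞, ∞, ∞, 5]
  [15, 0, ∞, ∞, 20]
  [∞, ∞, 0, ∞, -8]
  [9, ∞, ∞, 0, 14]
  [8, -7, ∞, ∞, 0]
D(4):
  [0, ∞, ∞, ∞, 5]
  [15, 0, ∞, ∞, 20]
  [∞, ∞, 0, ∞, -8]
  [9, ∞, ∞, 0, 14]
  [8, -7, ∞, ∞, 0]
D(5):
  [0, -2, ∞, ∞, 5]
  [15, 0, ∞, ∞, 20]
  [0, -15, 0, ∞, -8]
  [9, 7, ∞, 0, 14]
  [8, -7, ∞, ∞, 0]
Answer: A*[1][2] = -2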